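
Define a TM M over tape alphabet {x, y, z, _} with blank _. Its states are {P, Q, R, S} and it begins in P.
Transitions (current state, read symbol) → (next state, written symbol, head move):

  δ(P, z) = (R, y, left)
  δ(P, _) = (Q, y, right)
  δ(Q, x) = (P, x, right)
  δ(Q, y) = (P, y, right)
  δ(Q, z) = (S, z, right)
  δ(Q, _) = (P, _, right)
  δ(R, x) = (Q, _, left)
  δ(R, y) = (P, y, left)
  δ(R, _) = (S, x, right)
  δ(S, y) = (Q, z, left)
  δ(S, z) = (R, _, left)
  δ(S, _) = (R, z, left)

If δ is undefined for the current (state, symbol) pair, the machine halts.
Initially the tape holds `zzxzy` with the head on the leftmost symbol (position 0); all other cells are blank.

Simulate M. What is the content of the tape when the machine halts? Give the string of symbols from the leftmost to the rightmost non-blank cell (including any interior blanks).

yyyxzy

P | __[z]zxzy   read z → write y, move left, go to R
R | _[_]yzxzy   read _ → write x, move right, go to S
S | _x[y]zxzy   read y → write z, move left, go to Q
Q | _[x]zzxzy   read x → write x, move right, go to P
P | _x[z]zxzy   read z → write y, move left, go to R
R | _[x]yzxzy   read x → write _, move left, go to Q
Q | [_]_yzxzy   read _ → write _, move right, go to P
P | _[_]yzxzy   read _ → write y, move right, go to Q
Q | _y[y]zxzy   read y → write y, move right, go to P
P | _yy[z]xzy   read z → write y, move left, go to R
R | _y[y]yxzy   read y → write y, move left, go to P
P | _[y]yyxzy
The non-blank tape span at halt is yyyxzy.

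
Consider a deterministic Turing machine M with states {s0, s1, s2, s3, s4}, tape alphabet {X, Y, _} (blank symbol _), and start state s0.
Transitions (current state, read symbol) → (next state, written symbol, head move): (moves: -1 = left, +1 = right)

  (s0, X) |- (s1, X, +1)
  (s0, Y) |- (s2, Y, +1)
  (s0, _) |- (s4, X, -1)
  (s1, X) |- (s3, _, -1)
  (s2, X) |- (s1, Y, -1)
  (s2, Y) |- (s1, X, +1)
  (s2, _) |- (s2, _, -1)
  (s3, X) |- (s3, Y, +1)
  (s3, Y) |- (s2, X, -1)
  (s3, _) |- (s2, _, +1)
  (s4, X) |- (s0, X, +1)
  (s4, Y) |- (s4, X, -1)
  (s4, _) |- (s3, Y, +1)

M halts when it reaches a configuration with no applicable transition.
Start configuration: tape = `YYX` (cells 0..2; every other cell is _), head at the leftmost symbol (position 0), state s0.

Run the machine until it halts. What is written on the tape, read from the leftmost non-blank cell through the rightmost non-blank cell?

s0 | [Y]YX_   read Y → write Y, move +1, go to s2
s2 | Y[Y]X_   read Y → write X, move +1, go to s1
s1 | YX[X]_   read X → write _, move -1, go to s3
s3 | Y[X]__   read X → write Y, move +1, go to s3
s3 | YY[_]_   read _ → write _, move +1, go to s2
s2 | YY_[_]   read _ → write _, move -1, go to s2
s2 | YY[_]_   read _ → write _, move -1, go to s2
s2 | Y[Y]__   read Y → write X, move +1, go to s1
s1 | YX[_]_
The non-blank tape span at halt is YX.

YX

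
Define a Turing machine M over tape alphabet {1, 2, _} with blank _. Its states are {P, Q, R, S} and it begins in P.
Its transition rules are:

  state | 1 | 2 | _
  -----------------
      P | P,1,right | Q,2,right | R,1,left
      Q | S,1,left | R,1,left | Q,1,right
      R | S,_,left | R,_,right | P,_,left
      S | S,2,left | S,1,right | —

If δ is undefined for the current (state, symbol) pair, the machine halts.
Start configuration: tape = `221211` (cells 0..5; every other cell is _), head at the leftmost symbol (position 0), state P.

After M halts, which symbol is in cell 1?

_

P | [2]21211   read 2 → write 2, move right, go to Q
Q | 2[2]1211   read 2 → write 1, move left, go to R
R | [2]11211   read 2 → write _, move right, go to R
R | _[1]1211   read 1 → write _, move left, go to S
S | [_]_1211
Cell 1 holds _ when M halts.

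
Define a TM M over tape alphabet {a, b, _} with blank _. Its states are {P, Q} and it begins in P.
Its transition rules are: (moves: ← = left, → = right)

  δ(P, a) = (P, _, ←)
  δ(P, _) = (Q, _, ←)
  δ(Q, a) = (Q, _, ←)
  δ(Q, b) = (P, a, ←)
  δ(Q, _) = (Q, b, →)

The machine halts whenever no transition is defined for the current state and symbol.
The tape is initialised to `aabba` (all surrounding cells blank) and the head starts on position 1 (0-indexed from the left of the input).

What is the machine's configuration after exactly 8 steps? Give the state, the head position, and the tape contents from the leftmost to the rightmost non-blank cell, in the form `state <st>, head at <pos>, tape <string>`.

state P, head at 1, tape bbbbaba

state=P head=1 tape=__a[a]bba   (P,a)→(P,_,←)
state=P head=0 tape=__[a]_bba   (P,a)→(P,_,←)
state=P head=-1 tape=_[_]__bba   (P,_)→(Q,_,←)
state=Q head=-2 tape=[_]___bba   (Q,_)→(Q,b,→)
state=Q head=-1 tape=b[_]__bba   (Q,_)→(Q,b,→)
state=Q head=0 tape=bb[_]_bba   (Q,_)→(Q,b,→)
state=Q head=1 tape=bbb[_]bba   (Q,_)→(Q,b,→)
state=Q head=2 tape=bbbb[b]ba   (Q,b)→(P,a,←)
state=P head=1 tape=bbb[b]aba
After 8 steps: state P, head at 1, tape bbbbaba.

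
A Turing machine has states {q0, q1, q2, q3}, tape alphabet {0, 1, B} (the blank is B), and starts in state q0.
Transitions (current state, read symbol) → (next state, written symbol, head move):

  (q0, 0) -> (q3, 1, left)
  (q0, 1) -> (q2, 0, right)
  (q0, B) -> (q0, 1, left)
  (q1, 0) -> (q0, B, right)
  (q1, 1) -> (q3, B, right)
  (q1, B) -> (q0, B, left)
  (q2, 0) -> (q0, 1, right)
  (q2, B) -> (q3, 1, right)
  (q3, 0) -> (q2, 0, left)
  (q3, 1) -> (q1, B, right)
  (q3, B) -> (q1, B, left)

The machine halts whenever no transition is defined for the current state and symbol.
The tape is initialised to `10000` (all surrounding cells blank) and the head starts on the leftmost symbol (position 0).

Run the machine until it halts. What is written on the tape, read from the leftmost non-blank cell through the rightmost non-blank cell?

0B100

state=q0 head=0 tape=[1]0000   (q0,1)→(q2,0,right)
state=q2 head=1 tape=0[0]000   (q2,0)→(q0,1,right)
state=q0 head=2 tape=01[0]00   (q0,0)→(q3,1,left)
state=q3 head=1 tape=0[1]100   (q3,1)→(q1,B,right)
state=q1 head=2 tape=0B[1]00   (q1,1)→(q3,B,right)
state=q3 head=3 tape=0BB[0]0   (q3,0)→(q2,0,left)
state=q2 head=2 tape=0B[B]00   (q2,B)→(q3,1,right)
state=q3 head=3 tape=0B1[0]0   (q3,0)→(q2,0,left)
state=q2 head=2 tape=0B[1]00
The non-blank tape span at halt is 0B100.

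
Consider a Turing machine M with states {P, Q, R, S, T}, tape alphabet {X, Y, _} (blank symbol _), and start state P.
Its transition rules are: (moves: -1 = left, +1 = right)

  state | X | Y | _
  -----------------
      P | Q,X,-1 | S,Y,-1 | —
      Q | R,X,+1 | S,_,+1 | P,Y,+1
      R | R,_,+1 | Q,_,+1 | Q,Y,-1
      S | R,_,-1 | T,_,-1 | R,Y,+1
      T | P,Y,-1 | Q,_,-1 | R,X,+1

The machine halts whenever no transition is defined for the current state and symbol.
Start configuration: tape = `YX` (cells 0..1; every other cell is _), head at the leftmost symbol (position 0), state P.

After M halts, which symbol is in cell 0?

P | _[Y]X___   read Y → write Y, move -1, go to S
S | [_]YX___   read _ → write Y, move +1, go to R
R | Y[Y]X___   read Y → write _, move +1, go to Q
Q | Y_[X]___   read X → write X, move +1, go to R
R | Y_X[_]__   read _ → write Y, move -1, go to Q
Q | Y_[X]Y__   read X → write X, move +1, go to R
R | Y_X[Y]__   read Y → write _, move +1, go to Q
Q | Y_X_[_]_   read _ → write Y, move +1, go to P
P | Y_X_Y[_]
Cell 0 holds _ when M halts.

_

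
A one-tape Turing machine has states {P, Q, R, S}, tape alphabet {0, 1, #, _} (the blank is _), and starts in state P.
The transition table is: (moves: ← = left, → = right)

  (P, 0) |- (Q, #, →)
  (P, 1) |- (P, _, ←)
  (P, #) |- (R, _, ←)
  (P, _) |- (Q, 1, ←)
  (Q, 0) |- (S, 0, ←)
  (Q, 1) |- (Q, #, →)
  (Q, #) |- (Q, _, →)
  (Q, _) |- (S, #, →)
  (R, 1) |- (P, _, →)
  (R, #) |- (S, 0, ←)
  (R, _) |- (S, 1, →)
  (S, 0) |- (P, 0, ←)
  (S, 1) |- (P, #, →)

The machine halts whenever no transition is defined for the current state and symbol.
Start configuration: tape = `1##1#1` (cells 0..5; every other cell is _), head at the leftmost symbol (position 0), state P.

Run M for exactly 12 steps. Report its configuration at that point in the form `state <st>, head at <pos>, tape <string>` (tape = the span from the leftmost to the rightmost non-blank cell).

state=P head=0 tape=__[1]##1#1_   (P,1)→(P,_,←)
state=P head=-1 tape=_[_]_##1#1_   (P,_)→(Q,1,←)
state=Q head=-2 tape=[_]1_##1#1_   (Q,_)→(S,#,→)
state=S head=-1 tape=#[1]_##1#1_   (S,1)→(P,#,→)
state=P head=0 tape=##[_]##1#1_   (P,_)→(Q,1,←)
state=Q head=-1 tape=#[#]1##1#1_   (Q,#)→(Q,_,→)
state=Q head=0 tape=#_[1]##1#1_   (Q,1)→(Q,#,→)
state=Q head=1 tape=#_#[#]#1#1_   (Q,#)→(Q,_,→)
state=Q head=2 tape=#_#_[#]1#1_   (Q,#)→(Q,_,→)
state=Q head=3 tape=#_#__[1]#1_   (Q,1)→(Q,#,→)
state=Q head=4 tape=#_#__#[#]1_   (Q,#)→(Q,_,→)
state=Q head=5 tape=#_#__#_[1]_   (Q,1)→(Q,#,→)
state=Q head=6 tape=#_#__#_#[_]
After 12 steps: state Q, head at 6, tape #_#__#_#.

state Q, head at 6, tape #_#__#_#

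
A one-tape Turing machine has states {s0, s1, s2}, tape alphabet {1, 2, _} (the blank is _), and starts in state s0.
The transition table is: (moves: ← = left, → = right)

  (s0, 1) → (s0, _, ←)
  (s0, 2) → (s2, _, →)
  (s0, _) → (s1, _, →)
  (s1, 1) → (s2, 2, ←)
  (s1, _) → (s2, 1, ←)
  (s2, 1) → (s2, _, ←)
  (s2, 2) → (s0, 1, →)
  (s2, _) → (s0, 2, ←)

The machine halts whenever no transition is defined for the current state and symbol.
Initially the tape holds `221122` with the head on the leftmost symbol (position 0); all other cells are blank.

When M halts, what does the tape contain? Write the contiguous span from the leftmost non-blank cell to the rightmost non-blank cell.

s0 | _[2]21122   read 2 → write _, move →, go to s2
s2 | __[2]1122   read 2 → write 1, move →, go to s0
s0 | __1[1]122   read 1 → write _, move ←, go to s0
s0 | __[1]_122   read 1 → write _, move ←, go to s0
s0 | _[_]__122   read _ → write _, move →, go to s1
s1 | __[_]_122   read _ → write 1, move ←, go to s2
s2 | _[_]1_122   read _ → write 2, move ←, go to s0
s0 | [_]21_122   read _ → write _, move →, go to s1
s1 | _[2]1_122
The non-blank tape span at halt is 21_122.

21_122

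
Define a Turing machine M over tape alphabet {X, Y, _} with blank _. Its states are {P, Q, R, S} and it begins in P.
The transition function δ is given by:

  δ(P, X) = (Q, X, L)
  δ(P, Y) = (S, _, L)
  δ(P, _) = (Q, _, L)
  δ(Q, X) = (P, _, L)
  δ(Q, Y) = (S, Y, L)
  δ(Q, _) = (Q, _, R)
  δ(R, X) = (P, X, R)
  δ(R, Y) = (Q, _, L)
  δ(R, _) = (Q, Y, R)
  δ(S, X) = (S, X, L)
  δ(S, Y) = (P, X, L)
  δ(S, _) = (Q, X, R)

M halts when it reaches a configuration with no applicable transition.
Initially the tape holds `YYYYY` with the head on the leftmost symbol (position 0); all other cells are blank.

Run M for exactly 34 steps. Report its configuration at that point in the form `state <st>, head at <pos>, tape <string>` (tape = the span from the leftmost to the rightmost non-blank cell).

state=P head=0 tape=____[Y]YYYY   (P,Y)→(S,_,L)
state=S head=-1 tape=___[_]_YYYY   (S,_)→(Q,X,R)
state=Q head=0 tape=___X[_]YYYY   (Q,_)→(Q,_,R)
state=Q head=1 tape=___X_[Y]YYY   (Q,Y)→(S,Y,L)
state=S head=0 tape=___X[_]YYYY   (S,_)→(Q,X,R)
state=Q head=1 tape=___XX[Y]YYY   (Q,Y)→(S,Y,L)
state=S head=0 tape=___X[X]YYYY   (S,X)→(S,X,L)
state=S head=-1 tape=___[X]XYYYY   (S,X)→(S,X,L)
state=S head=-2 tape=__[_]XXYYYY   (S,_)→(Q,X,R)
state=Q head=-1 tape=__X[X]XYYYY   (Q,X)→(P,_,L)
state=P head=-2 tape=__[X]_XYYYY   (P,X)→(Q,X,L)
state=Q head=-3 tape=_[_]X_XYYYY   (Q,_)→(Q,_,R)
state=Q head=-2 tape=__[X]_XYYYY   (Q,X)→(P,_,L)
state=P head=-3 tape=_[_]__XYYYY   (P,_)→(Q,_,L)
state=Q head=-4 tape=[_]___XYYYY   (Q,_)→(Q,_,R)
state=Q head=-3 tape=_[_]__XYYYY   (Q,_)→(Q,_,R)
state=Q head=-2 tape=__[_]_XYYYY   (Q,_)→(Q,_,R)
state=Q head=-1 tape=___[_]XYYYY   (Q,_)→(Q,_,R)
state=Q head=0 tape=____[X]YYYY   (Q,X)→(P,_,L)
state=P head=-1 tape=___[_]_YYYY   (P,_)→(Q,_,L)
state=Q head=-2 tape=__[_]__YYYY   (Q,_)→(Q,_,R)
state=Q head=-1 tape=___[_]_YYYY   (Q,_)→(Q,_,R)
state=Q head=0 tape=____[_]YYYY   (Q,_)→(Q,_,R)
state=Q head=1 tape=_____[Y]YYY   (Q,Y)→(S,Y,L)
state=S head=0 tape=____[_]YYYY   (S,_)→(Q,X,R)
state=Q head=1 tape=____X[Y]YYY   (Q,Y)→(S,Y,L)
state=S head=0 tape=____[X]YYYY   (S,X)→(S,X,L)
state=S head=-1 tape=___[_]XYYYY   (S,_)→(Q,X,R)
state=Q head=0 tape=___X[X]YYYY   (Q,X)→(P,_,L)
state=P head=-1 tape=___[X]_YYYY   (P,X)→(Q,X,L)
state=Q head=-2 tape=__[_]X_YYYY   (Q,_)→(Q,_,R)
state=Q head=-1 tape=___[X]_YYYY   (Q,X)→(P,_,L)
state=P head=-2 tape=__[_]__YYYY   (P,_)→(Q,_,L)
state=Q head=-3 tape=_[_]___YYYY   (Q,_)→(Q,_,R)
state=Q head=-2 tape=__[_]__YYYY
After 34 steps: state Q, head at -2, tape YYYY.

state Q, head at -2, tape YYYY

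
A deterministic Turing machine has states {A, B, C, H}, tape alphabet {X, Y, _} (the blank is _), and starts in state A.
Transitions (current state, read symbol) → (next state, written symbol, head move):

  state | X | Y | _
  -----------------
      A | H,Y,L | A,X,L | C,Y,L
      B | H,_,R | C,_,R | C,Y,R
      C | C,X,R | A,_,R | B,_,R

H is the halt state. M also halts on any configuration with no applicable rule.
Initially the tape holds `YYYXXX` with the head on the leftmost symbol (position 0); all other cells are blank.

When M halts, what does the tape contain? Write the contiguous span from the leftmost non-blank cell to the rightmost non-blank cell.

state=A head=0 tape=__[Y]YYXXX   (A,Y)→(A,X,L)
state=A head=-1 tape=_[_]XYYXXX   (A,_)→(C,Y,L)
state=C head=-2 tape=[_]YXYYXXX   (C,_)→(B,_,R)
state=B head=-1 tape=_[Y]XYYXXX   (B,Y)→(C,_,R)
state=C head=0 tape=__[X]YYXXX   (C,X)→(C,X,R)
state=C head=1 tape=__X[Y]YXXX   (C,Y)→(A,_,R)
state=A head=2 tape=__X_[Y]XXX   (A,Y)→(A,X,L)
state=A head=1 tape=__X[_]XXXX   (A,_)→(C,Y,L)
state=C head=0 tape=__[X]YXXXX   (C,X)→(C,X,R)
state=C head=1 tape=__X[Y]XXXX   (C,Y)→(A,_,R)
state=A head=2 tape=__X_[X]XXX   (A,X)→(H,Y,L)
state=H head=1 tape=__X[_]YXXX
The non-blank tape span at halt is X_YXXX.

X_YXXX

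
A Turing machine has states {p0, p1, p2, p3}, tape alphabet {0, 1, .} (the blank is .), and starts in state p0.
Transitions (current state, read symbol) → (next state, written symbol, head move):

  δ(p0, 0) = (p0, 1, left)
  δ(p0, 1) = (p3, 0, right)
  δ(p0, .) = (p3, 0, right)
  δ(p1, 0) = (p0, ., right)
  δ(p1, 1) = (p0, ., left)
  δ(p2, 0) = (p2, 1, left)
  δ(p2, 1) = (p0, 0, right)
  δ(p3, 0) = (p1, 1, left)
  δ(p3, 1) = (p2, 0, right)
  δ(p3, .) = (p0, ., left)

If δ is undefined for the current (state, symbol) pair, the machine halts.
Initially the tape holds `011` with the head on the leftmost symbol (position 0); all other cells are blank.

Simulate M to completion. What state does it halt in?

state=p0 head=0 tape=..[0]11.   (p0,0)→(p0,1,left)
state=p0 head=-1 tape=.[.]111.   (p0,.)→(p3,0,right)
state=p3 head=0 tape=.0[1]11.   (p3,1)→(p2,0,right)
state=p2 head=1 tape=.00[1]1.   (p2,1)→(p0,0,right)
state=p0 head=2 tape=.000[1].   (p0,1)→(p3,0,right)
state=p3 head=3 tape=.0000[.]   (p3,.)→(p0,.,left)
state=p0 head=2 tape=.000[0].   (p0,0)→(p0,1,left)
state=p0 head=1 tape=.00[0]1.   (p0,0)→(p0,1,left)
state=p0 head=0 tape=.0[0]11.   (p0,0)→(p0,1,left)
state=p0 head=-1 tape=.[0]111.   (p0,0)→(p0,1,left)
state=p0 head=-2 tape=[.]1111.   (p0,.)→(p3,0,right)
state=p3 head=-1 tape=0[1]111.   (p3,1)→(p2,0,right)
state=p2 head=0 tape=00[1]11.   (p2,1)→(p0,0,right)
state=p0 head=1 tape=000[1]1.   (p0,1)→(p3,0,right)
state=p3 head=2 tape=0000[1].   (p3,1)→(p2,0,right)
state=p2 head=3 tape=00000[.]
No transition is defined for (p2, .); M halts in state p2.

p2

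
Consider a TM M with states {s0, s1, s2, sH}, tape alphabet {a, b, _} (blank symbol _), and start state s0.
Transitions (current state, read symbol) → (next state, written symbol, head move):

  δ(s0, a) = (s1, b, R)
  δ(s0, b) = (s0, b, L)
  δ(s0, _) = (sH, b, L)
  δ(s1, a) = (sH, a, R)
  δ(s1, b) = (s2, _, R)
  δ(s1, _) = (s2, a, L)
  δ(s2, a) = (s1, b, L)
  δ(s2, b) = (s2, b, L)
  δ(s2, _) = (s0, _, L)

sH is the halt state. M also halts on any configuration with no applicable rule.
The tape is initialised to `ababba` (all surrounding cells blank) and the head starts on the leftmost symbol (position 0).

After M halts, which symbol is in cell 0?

b

state=s0 head=0 tape=___[a]babba   (s0,a)→(s1,b,R)
state=s1 head=1 tape=___b[b]abba   (s1,b)→(s2,_,R)
state=s2 head=2 tape=___b_[a]bba   (s2,a)→(s1,b,L)
state=s1 head=1 tape=___b[_]bbba   (s1,_)→(s2,a,L)
state=s2 head=0 tape=___[b]abbba   (s2,b)→(s2,b,L)
state=s2 head=-1 tape=__[_]babbba   (s2,_)→(s0,_,L)
state=s0 head=-2 tape=_[_]_babbba   (s0,_)→(sH,b,L)
state=sH head=-3 tape=[_]b_babbba
Cell 0 holds b when M halts.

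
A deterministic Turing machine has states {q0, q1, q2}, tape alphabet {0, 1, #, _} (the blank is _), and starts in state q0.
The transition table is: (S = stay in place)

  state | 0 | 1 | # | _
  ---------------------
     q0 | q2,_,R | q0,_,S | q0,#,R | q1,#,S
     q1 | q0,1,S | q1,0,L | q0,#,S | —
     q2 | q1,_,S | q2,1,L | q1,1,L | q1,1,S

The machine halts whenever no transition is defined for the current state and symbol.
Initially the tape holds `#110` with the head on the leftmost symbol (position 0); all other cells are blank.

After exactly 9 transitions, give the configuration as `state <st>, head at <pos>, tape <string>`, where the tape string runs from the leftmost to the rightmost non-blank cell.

q0 | [#]110   read # → write #, move R, go to q0
q0 | #[1]10   read 1 → write _, move S, go to q0
q0 | #[_]10   read _ → write #, move S, go to q1
q1 | #[#]10   read # → write #, move S, go to q0
q0 | #[#]10   read # → write #, move R, go to q0
q0 | ##[1]0   read 1 → write _, move S, go to q0
q0 | ##[_]0   read _ → write #, move S, go to q1
q1 | ##[#]0   read # → write #, move S, go to q0
q0 | ##[#]0   read # → write #, move R, go to q0
q0 | ###[0]
After 9 steps: state q0, head at 3, tape ###0.

state q0, head at 3, tape ###0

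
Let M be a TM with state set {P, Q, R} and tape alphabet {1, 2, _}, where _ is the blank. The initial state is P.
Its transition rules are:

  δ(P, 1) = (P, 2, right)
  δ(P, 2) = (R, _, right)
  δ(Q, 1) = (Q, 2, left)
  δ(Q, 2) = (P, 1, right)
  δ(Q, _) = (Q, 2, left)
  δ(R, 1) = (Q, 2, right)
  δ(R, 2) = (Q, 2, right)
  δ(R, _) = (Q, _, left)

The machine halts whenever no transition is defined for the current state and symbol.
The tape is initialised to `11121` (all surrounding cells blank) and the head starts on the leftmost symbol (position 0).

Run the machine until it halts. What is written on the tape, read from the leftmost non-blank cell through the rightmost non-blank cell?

state=P head=0 tape=[1]1121__   (P,1)→(P,2,right)
state=P head=1 tape=2[1]121__   (P,1)→(P,2,right)
state=P head=2 tape=22[1]21__   (P,1)→(P,2,right)
state=P head=3 tape=222[2]1__   (P,2)→(R,_,right)
state=R head=4 tape=222_[1]__   (R,1)→(Q,2,right)
state=Q head=5 tape=222_2[_]_   (Q,_)→(Q,2,left)
state=Q head=4 tape=222_[2]2_   (Q,2)→(P,1,right)
state=P head=5 tape=222_1[2]_   (P,2)→(R,_,right)
state=R head=6 tape=222_1_[_]   (R,_)→(Q,_,left)
state=Q head=5 tape=222_1[_]_   (Q,_)→(Q,2,left)
state=Q head=4 tape=222_[1]2_   (Q,1)→(Q,2,left)
state=Q head=3 tape=222[_]22_   (Q,_)→(Q,2,left)
state=Q head=2 tape=22[2]222_   (Q,2)→(P,1,right)
state=P head=3 tape=221[2]22_   (P,2)→(R,_,right)
state=R head=4 tape=221_[2]2_   (R,2)→(Q,2,right)
state=Q head=5 tape=221_2[2]_   (Q,2)→(P,1,right)
state=P head=6 tape=221_21[_]
The non-blank tape span at halt is 221_21.

221_21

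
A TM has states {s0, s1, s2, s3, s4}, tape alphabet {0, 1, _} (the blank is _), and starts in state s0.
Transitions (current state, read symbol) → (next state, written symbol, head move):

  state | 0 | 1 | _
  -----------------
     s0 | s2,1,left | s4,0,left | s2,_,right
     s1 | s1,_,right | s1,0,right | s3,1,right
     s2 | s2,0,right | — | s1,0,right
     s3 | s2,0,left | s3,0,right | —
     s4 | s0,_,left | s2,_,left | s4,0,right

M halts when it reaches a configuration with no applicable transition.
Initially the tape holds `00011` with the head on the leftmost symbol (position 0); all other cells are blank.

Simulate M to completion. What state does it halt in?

state=s0 head=0 tape=_[0]0011__   (s0,0)→(s2,1,left)
state=s2 head=-1 tape=[_]10011__   (s2,_)→(s1,0,right)
state=s1 head=0 tape=0[1]0011__   (s1,1)→(s1,0,right)
state=s1 head=1 tape=00[0]011__   (s1,0)→(s1,_,right)
state=s1 head=2 tape=00_[0]11__   (s1,0)→(s1,_,right)
state=s1 head=3 tape=00__[1]1__   (s1,1)→(s1,0,right)
state=s1 head=4 tape=00__0[1]__   (s1,1)→(s1,0,right)
state=s1 head=5 tape=00__00[_]_   (s1,_)→(s3,1,right)
state=s3 head=6 tape=00__001[_]
No transition is defined for (s3, _); M halts in state s3.

s3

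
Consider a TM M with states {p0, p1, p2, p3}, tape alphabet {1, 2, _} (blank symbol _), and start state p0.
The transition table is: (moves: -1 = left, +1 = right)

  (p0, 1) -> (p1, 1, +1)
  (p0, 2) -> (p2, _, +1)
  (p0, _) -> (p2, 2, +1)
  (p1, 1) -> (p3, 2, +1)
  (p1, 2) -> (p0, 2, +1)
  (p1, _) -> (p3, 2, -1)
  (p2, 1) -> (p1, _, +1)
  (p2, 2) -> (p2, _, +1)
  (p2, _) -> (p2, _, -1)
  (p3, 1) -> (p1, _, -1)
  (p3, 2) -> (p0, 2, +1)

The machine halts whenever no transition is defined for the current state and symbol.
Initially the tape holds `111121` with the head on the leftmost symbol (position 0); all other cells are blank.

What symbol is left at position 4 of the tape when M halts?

p0 | [1]11121__   read 1 → write 1, move +1, go to p1
p1 | 1[1]1121__   read 1 → write 2, move +1, go to p3
p3 | 12[1]121__   read 1 → write _, move -1, go to p1
p1 | 1[2]_121__   read 2 → write 2, move +1, go to p0
p0 | 12[_]121__   read _ → write 2, move +1, go to p2
p2 | 122[1]21__   read 1 → write _, move +1, go to p1
p1 | 122_[2]1__   read 2 → write 2, move +1, go to p0
p0 | 122_2[1]__   read 1 → write 1, move +1, go to p1
p1 | 122_21[_]_   read _ → write 2, move -1, go to p3
p3 | 122_2[1]2_   read 1 → write _, move -1, go to p1
p1 | 122_[2]_2_   read 2 → write 2, move +1, go to p0
p0 | 122_2[_]2_   read _ → write 2, move +1, go to p2
p2 | 122_22[2]_   read 2 → write _, move +1, go to p2
p2 | 122_22_[_]   read _ → write _, move -1, go to p2
p2 | 122_22[_]_   read _ → write _, move -1, go to p2
p2 | 122_2[2]__   read 2 → write _, move +1, go to p2
p2 | 122_2_[_]_   read _ → write _, move -1, go to p2
p2 | 122_2[_]__   read _ → write _, move -1, go to p2
p2 | 122_[2]___   read 2 → write _, move +1, go to p2
p2 | 122__[_]__   read _ → write _, move -1, go to p2
p2 | 122_[_]___   read _ → write _, move -1, go to p2
p2 | 122[_]____   read _ → write _, move -1, go to p2
p2 | 12[2]_____   read 2 → write _, move +1, go to p2
p2 | 12_[_]____   read _ → write _, move -1, go to p2
p2 | 12[_]_____   read _ → write _, move -1, go to p2
p2 | 1[2]______   read 2 → write _, move +1, go to p2
p2 | 1_[_]_____   read _ → write _, move -1, go to p2
p2 | 1[_]______   read _ → write _, move -1, go to p2
p2 | [1]_______   read 1 → write _, move +1, go to p1
p1 | _[_]______   read _ → write 2, move -1, go to p3
p3 | [_]2______
Cell 4 holds _ when M halts.

_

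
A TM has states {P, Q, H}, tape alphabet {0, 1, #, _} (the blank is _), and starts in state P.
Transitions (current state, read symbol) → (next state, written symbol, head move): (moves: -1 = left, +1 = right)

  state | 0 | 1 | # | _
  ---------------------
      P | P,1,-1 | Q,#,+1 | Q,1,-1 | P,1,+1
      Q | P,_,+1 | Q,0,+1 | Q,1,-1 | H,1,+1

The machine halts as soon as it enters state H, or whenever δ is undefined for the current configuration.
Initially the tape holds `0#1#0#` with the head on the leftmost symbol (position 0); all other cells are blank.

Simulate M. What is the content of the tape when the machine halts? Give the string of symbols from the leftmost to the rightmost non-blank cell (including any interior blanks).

state=P head=0 tape=_[0]#1#0#   (P,0)→(P,1,-1)
state=P head=-1 tape=[_]1#1#0#   (P,_)→(P,1,+1)
state=P head=0 tape=1[1]#1#0#   (P,1)→(Q,#,+1)
state=Q head=1 tape=1#[#]1#0#   (Q,#)→(Q,1,-1)
state=Q head=0 tape=1[#]11#0#   (Q,#)→(Q,1,-1)
state=Q head=-1 tape=[1]111#0#   (Q,1)→(Q,0,+1)
state=Q head=0 tape=0[1]11#0#   (Q,1)→(Q,0,+1)
state=Q head=1 tape=00[1]1#0#   (Q,1)→(Q,0,+1)
state=Q head=2 tape=000[1]#0#   (Q,1)→(Q,0,+1)
state=Q head=3 tape=0000[#]0#   (Q,#)→(Q,1,-1)
state=Q head=2 tape=000[0]10#   (Q,0)→(P,_,+1)
state=P head=3 tape=000_[1]0#   (P,1)→(Q,#,+1)
state=Q head=4 tape=000_#[0]#   (Q,0)→(P,_,+1)
state=P head=5 tape=000_#_[#]   (P,#)→(Q,1,-1)
state=Q head=4 tape=000_#[_]1   (Q,_)→(H,1,+1)
state=H head=5 tape=000_#1[1]
The non-blank tape span at halt is 000_#11.

000_#11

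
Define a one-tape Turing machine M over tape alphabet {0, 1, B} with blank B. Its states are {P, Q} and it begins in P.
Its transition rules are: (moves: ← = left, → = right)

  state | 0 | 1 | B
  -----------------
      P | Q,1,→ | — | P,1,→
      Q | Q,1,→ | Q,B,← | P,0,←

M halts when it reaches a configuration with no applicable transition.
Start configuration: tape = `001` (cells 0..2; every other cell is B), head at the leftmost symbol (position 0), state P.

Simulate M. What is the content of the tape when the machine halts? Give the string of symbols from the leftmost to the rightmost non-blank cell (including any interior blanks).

110

P | BB[0]01   read 0 → write 1, move →, go to Q
Q | BB1[0]1   read 0 → write 1, move →, go to Q
Q | BB11[1]   read 1 → write B, move ←, go to Q
Q | BB1[1]B   read 1 → write B, move ←, go to Q
Q | BB[1]BB   read 1 → write B, move ←, go to Q
Q | B[B]BBB   read B → write 0, move ←, go to P
P | [B]0BBB   read B → write 1, move →, go to P
P | 1[0]BBB   read 0 → write 1, move →, go to Q
Q | 11[B]BB   read B → write 0, move ←, go to P
P | 1[1]0BB
The non-blank tape span at halt is 110.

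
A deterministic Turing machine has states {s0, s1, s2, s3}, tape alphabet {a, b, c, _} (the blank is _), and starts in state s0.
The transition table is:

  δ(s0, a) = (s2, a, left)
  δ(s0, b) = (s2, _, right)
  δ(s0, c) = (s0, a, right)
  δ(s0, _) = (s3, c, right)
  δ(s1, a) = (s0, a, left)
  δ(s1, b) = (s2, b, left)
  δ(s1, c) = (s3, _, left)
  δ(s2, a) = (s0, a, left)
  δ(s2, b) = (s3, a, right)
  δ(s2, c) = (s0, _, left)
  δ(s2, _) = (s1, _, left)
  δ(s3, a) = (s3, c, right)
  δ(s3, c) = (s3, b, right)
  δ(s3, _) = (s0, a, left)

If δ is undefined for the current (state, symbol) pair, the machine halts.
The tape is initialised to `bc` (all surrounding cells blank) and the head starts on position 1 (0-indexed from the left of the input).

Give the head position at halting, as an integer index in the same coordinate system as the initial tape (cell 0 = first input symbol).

s0 | __b[c]___   read c → write a, move right, go to s0
s0 | __ba[_]__   read _ → write c, move right, go to s3
s3 | __bac[_]_   read _ → write a, move left, go to s0
s0 | __ba[c]a_   read c → write a, move right, go to s0
s0 | __baa[a]_   read a → write a, move left, go to s2
s2 | __ba[a]a_   read a → write a, move left, go to s0
s0 | __b[a]aa_   read a → write a, move left, go to s2
s2 | __[b]aaa_   read b → write a, move right, go to s3
s3 | __a[a]aa_   read a → write c, move right, go to s3
s3 | __ac[a]a_   read a → write c, move right, go to s3
s3 | __acc[a]_   read a → write c, move right, go to s3
s3 | __accc[_]   read _ → write a, move left, go to s0
s0 | __acc[c]a   read c → write a, move right, go to s0
s0 | __acca[a]   read a → write a, move left, go to s2
s2 | __acc[a]a   read a → write a, move left, go to s0
s0 | __ac[c]aa   read c → write a, move right, go to s0
s0 | __aca[a]a   read a → write a, move left, go to s2
s2 | __ac[a]aa   read a → write a, move left, go to s0
s0 | __a[c]aaa   read c → write a, move right, go to s0
s0 | __aa[a]aa   read a → write a, move left, go to s2
s2 | __a[a]aaa   read a → write a, move left, go to s0
s0 | __[a]aaaa   read a → write a, move left, go to s2
s2 | _[_]aaaaa   read _ → write _, move left, go to s1
s1 | [_]_aaaaa
At halt the head is at cell -2.

-2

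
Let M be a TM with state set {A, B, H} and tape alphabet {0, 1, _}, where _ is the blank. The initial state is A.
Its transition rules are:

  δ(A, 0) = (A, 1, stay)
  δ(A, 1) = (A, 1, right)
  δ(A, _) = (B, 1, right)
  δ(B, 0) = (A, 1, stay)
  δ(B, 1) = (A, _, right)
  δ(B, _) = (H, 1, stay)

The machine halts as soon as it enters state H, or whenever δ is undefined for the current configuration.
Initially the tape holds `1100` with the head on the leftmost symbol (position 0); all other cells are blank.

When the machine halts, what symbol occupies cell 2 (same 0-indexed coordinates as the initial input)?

state=A head=0 tape=[1]100__   (A,1)→(A,1,right)
state=A head=1 tape=1[1]00__   (A,1)→(A,1,right)
state=A head=2 tape=11[0]0__   (A,0)→(A,1,stay)
state=A head=2 tape=11[1]0__   (A,1)→(A,1,right)
state=A head=3 tape=111[0]__   (A,0)→(A,1,stay)
state=A head=3 tape=111[1]__   (A,1)→(A,1,right)
state=A head=4 tape=1111[_]_   (A,_)→(B,1,right)
state=B head=5 tape=11111[_]   (B,_)→(H,1,stay)
state=H head=5 tape=11111[1]
Cell 2 holds 1 when M halts.

1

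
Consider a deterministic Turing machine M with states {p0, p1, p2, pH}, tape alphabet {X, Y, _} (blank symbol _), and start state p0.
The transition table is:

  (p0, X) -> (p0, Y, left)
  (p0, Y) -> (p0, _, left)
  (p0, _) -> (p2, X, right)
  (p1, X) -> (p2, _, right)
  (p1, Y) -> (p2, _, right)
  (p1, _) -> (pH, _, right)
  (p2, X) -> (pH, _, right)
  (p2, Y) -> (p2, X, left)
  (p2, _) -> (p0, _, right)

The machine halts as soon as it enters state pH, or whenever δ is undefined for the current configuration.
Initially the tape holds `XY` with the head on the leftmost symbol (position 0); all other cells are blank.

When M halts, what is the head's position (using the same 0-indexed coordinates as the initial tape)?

state=p0 head=0 tape=_[X]Y   (p0,X)→(p0,Y,left)
state=p0 head=-1 tape=[_]YY   (p0,_)→(p2,X,right)
state=p2 head=0 tape=X[Y]Y   (p2,Y)→(p2,X,left)
state=p2 head=-1 tape=[X]XY   (p2,X)→(pH,_,right)
state=pH head=0 tape=_[X]Y
At halt the head is at cell 0.

0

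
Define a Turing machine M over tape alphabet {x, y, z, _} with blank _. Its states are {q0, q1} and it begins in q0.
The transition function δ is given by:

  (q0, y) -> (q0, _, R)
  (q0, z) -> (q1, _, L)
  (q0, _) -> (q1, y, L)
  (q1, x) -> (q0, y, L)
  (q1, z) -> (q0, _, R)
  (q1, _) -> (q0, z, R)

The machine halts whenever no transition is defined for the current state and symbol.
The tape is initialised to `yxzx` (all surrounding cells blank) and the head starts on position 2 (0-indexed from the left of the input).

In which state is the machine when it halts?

q0 | yx[z]x   read z → write _, move L, go to q1
q1 | y[x]_x   read x → write y, move L, go to q0
q0 | [y]y_x   read y → write _, move R, go to q0
q0 | _[y]_x   read y → write _, move R, go to q0
q0 | __[_]x   read _ → write y, move L, go to q1
q1 | _[_]yx   read _ → write z, move R, go to q0
q0 | _z[y]x   read y → write _, move R, go to q0
q0 | _z_[x]
No transition is defined for (q0, x); M halts in state q0.

q0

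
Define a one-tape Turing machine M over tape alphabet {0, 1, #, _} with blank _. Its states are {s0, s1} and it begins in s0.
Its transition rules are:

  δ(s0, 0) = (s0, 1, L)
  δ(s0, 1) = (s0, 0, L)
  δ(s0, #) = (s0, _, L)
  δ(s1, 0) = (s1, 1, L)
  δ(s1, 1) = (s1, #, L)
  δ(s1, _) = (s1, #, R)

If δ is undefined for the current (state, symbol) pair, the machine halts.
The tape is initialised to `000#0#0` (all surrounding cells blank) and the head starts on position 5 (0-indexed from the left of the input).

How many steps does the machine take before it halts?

s0 | _000#0[#]0   read # → write _, move L, go to s0
s0 | _000#[0]_0   read 0 → write 1, move L, go to s0
s0 | _000[#]1_0   read # → write _, move L, go to s0
s0 | _00[0]_1_0   read 0 → write 1, move L, go to s0
s0 | _0[0]1_1_0   read 0 → write 1, move L, go to s0
s0 | _[0]11_1_0   read 0 → write 1, move L, go to s0
s0 | [_]111_1_0
M halts after 6 transitions.

6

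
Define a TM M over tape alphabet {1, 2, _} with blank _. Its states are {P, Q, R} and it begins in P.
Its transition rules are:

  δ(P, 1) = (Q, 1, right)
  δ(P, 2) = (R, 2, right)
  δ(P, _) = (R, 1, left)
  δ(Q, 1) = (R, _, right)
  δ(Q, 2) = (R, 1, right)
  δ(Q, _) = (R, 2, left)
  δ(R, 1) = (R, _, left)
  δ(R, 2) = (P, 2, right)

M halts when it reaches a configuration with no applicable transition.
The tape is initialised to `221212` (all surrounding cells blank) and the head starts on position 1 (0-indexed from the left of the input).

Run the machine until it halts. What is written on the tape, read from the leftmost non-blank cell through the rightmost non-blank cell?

state=P head=1 tape=2[2]1212   (P,2)→(R,2,right)
state=R head=2 tape=22[1]212   (R,1)→(R,_,left)
state=R head=1 tape=2[2]_212   (R,2)→(P,2,right)
state=P head=2 tape=22[_]212   (P,_)→(R,1,left)
state=R head=1 tape=2[2]1212   (R,2)→(P,2,right)
state=P head=2 tape=22[1]212   (P,1)→(Q,1,right)
state=Q head=3 tape=221[2]12   (Q,2)→(R,1,right)
state=R head=4 tape=2211[1]2   (R,1)→(R,_,left)
state=R head=3 tape=221[1]_2   (R,1)→(R,_,left)
state=R head=2 tape=22[1]__2   (R,1)→(R,_,left)
state=R head=1 tape=2[2]___2   (R,2)→(P,2,right)
state=P head=2 tape=22[_]__2   (P,_)→(R,1,left)
state=R head=1 tape=2[2]1__2   (R,2)→(P,2,right)
state=P head=2 tape=22[1]__2   (P,1)→(Q,1,right)
state=Q head=3 tape=221[_]_2   (Q,_)→(R,2,left)
state=R head=2 tape=22[1]2_2   (R,1)→(R,_,left)
state=R head=1 tape=2[2]_2_2   (R,2)→(P,2,right)
state=P head=2 tape=22[_]2_2   (P,_)→(R,1,left)
state=R head=1 tape=2[2]12_2   (R,2)→(P,2,right)
state=P head=2 tape=22[1]2_2   (P,1)→(Q,1,right)
state=Q head=3 tape=221[2]_2   (Q,2)→(R,1,right)
state=R head=4 tape=2211[_]2
The non-blank tape span at halt is 2211_2.

2211_2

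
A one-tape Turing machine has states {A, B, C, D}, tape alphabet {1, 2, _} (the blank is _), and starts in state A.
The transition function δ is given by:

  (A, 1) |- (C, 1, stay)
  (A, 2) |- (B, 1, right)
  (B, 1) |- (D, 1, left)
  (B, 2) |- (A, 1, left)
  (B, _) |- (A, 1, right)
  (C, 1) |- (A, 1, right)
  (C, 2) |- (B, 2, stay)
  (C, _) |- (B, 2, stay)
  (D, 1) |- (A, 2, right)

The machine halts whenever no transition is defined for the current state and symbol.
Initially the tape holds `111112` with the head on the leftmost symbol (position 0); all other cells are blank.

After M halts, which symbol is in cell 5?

A | [1]11112__   read 1 → write 1, move stay, go to C
C | [1]11112__   read 1 → write 1, move right, go to A
A | 1[1]1112__   read 1 → write 1, move stay, go to C
C | 1[1]1112__   read 1 → write 1, move right, go to A
A | 11[1]112__   read 1 → write 1, move stay, go to C
C | 11[1]112__   read 1 → write 1, move right, go to A
A | 111[1]12__   read 1 → write 1, move stay, go to C
C | 111[1]12__   read 1 → write 1, move right, go to A
A | 1111[1]2__   read 1 → write 1, move stay, go to C
C | 1111[1]2__   read 1 → write 1, move right, go to A
A | 11111[2]__   read 2 → write 1, move right, go to B
B | 111111[_]_   read _ → write 1, move right, go to A
A | 1111111[_]
Cell 5 holds 1 when M halts.

1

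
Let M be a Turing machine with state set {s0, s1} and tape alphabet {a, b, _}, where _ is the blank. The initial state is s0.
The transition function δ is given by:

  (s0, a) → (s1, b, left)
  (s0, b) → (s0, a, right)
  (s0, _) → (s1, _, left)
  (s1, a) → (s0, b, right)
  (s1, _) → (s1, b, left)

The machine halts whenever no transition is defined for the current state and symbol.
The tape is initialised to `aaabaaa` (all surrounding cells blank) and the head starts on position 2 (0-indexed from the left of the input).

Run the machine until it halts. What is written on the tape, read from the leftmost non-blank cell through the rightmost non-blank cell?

ababbbb

state=s0 head=2 tape=aa[a]baaa_   (s0,a)→(s1,b,left)
state=s1 head=1 tape=a[a]bbaaa_   (s1,a)→(s0,b,right)
state=s0 head=2 tape=ab[b]baaa_   (s0,b)→(s0,a,right)
state=s0 head=3 tape=aba[b]aaa_   (s0,b)→(s0,a,right)
state=s0 head=4 tape=abaa[a]aa_   (s0,a)→(s1,b,left)
state=s1 head=3 tape=aba[a]baa_   (s1,a)→(s0,b,right)
state=s0 head=4 tape=abab[b]aa_   (s0,b)→(s0,a,right)
state=s0 head=5 tape=ababa[a]a_   (s0,a)→(s1,b,left)
state=s1 head=4 tape=abab[a]ba_   (s1,a)→(s0,b,right)
state=s0 head=5 tape=ababb[b]a_   (s0,b)→(s0,a,right)
state=s0 head=6 tape=ababba[a]_   (s0,a)→(s1,b,left)
state=s1 head=5 tape=ababb[a]b_   (s1,a)→(s0,b,right)
state=s0 head=6 tape=ababbb[b]_   (s0,b)→(s0,a,right)
state=s0 head=7 tape=ababbba[_]   (s0,_)→(s1,_,left)
state=s1 head=6 tape=ababbb[a]_   (s1,a)→(s0,b,right)
state=s0 head=7 tape=ababbbb[_]   (s0,_)→(s1,_,left)
state=s1 head=6 tape=ababbb[b]_
The non-blank tape span at halt is ababbbb.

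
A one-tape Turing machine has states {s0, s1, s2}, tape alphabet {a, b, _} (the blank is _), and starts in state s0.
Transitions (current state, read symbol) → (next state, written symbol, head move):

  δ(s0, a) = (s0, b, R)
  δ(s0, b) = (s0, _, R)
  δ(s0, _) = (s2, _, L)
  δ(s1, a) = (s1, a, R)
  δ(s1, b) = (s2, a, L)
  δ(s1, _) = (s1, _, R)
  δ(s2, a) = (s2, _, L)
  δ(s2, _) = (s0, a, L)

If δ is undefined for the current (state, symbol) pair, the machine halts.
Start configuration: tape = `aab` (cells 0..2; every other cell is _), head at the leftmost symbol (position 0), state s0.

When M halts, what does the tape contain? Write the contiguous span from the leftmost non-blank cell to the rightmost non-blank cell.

b_b

state=s0 head=0 tape=[a]ab_   (s0,a)→(s0,b,R)
state=s0 head=1 tape=b[a]b_   (s0,a)→(s0,b,R)
state=s0 head=2 tape=bb[b]_   (s0,b)→(s0,_,R)
state=s0 head=3 tape=bb_[_]   (s0,_)→(s2,_,L)
state=s2 head=2 tape=bb[_]_   (s2,_)→(s0,a,L)
state=s0 head=1 tape=b[b]a_   (s0,b)→(s0,_,R)
state=s0 head=2 tape=b_[a]_   (s0,a)→(s0,b,R)
state=s0 head=3 tape=b_b[_]   (s0,_)→(s2,_,L)
state=s2 head=2 tape=b_[b]_
The non-blank tape span at halt is b_b.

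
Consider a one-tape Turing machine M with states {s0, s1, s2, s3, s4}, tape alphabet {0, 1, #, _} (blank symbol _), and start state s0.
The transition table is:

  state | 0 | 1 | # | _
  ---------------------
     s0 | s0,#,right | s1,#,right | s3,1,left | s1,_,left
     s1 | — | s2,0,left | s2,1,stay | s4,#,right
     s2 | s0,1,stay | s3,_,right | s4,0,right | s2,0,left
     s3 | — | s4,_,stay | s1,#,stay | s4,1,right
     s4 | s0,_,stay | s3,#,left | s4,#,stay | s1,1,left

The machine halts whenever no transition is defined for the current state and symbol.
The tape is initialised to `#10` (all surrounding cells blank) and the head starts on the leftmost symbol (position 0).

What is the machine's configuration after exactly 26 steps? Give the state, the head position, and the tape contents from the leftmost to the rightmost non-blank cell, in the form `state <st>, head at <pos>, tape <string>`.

s0 | __[#]10   read # → write 1, move left, go to s3
s3 | _[_]110   read _ → write 1, move right, go to s4
s4 | _1[1]10   read 1 → write #, move left, go to s3
s3 | _[1]#10   read 1 → write _, move stay, go to s4
s4 | _[_]#10   read _ → write 1, move left, go to s1
s1 | [_]1#10   read _ → write #, move right, go to s4
s4 | #[1]#10   read 1 → write #, move left, go to s3
s3 | [#]##10   read # → write #, move stay, go to s1
s1 | [#]##10   read # → write 1, move stay, go to s2
s2 | [1]##10   read 1 → write _, move right, go to s3
s3 | _[#]#10   read # → write #, move stay, go to s1
s1 | _[#]#10   read # → write 1, move stay, go to s2
s2 | _[1]#10   read 1 → write _, move right, go to s3
s3 | __[#]10   read # → write #, move stay, go to s1
s1 | __[#]10   read # → write 1, move stay, go to s2
s2 | __[1]10   read 1 → write _, move right, go to s3
s3 | ___[1]0   read 1 → write _, move stay, go to s4
s4 | ___[_]0   read _ → write 1, move left, go to s1
s1 | __[_]10   read _ → write #, move right, go to s4
s4 | __#[1]0   read 1 → write #, move left, go to s3
s3 | __[#]#0   read # → write #, move stay, go to s1
s1 | __[#]#0   read # → write 1, move stay, go to s2
s2 | __[1]#0   read 1 → write _, move right, go to s3
s3 | ___[#]0   read # → write #, move stay, go to s1
s1 | ___[#]0   read # → write 1, move stay, go to s2
s2 | ___[1]0   read 1 → write _, move right, go to s3
s3 | ____[0]
After 26 steps: state s3, head at 2, tape 0.

state s3, head at 2, tape 0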